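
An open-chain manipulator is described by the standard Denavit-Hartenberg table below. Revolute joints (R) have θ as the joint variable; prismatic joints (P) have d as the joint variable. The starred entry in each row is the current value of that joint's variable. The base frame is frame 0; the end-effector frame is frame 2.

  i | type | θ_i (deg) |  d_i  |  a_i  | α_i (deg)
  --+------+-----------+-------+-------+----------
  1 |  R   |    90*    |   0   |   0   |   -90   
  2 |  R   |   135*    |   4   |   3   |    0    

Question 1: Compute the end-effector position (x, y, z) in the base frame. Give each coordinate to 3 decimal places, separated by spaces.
after link 1: o_1 = (0.0000, 0.0000, 0.0000)
after link 2: o_2 = (-4.0000, -2.1213, -2.1213)

-4.000 -2.121 -2.121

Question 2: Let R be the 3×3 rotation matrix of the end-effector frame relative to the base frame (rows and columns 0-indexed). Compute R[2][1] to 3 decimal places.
0.707

End-effector y-axis (col 1 of R) = (-0.0000,-0.7071,0.7071)
R[2][1] = 0.7071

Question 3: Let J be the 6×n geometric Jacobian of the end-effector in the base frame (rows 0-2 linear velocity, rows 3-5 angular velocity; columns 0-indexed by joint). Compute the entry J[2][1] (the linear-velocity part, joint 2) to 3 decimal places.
axis z_1 = (-1.0000,0.0000,0.0000); lever o_n−o_1 = (-4.0000,-2.1213,-2.1213)
cross product → J_v[:, 1] = (-0.0000,-2.1213,2.1213)
J_ω[:, 1] = z_1
entry J[2][1] = 2.1213

2.121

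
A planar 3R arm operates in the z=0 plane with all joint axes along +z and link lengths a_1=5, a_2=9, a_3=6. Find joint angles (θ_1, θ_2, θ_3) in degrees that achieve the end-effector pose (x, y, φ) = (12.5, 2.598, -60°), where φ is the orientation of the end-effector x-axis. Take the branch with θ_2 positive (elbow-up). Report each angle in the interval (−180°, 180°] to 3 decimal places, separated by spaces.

-0.001 60.001 -120.000

wrist centre = target − a_3·(cos φ, sin φ) = (9.5000, 7.7942)
cos θ_2 = (150.9988−5²−9²)/(2·5·9) = 0.5000; θ_2 = 60.0009° (elbow-up)
β = atan2(7.7942,9.5000) = 39.3667°; ψ = atan2(7.7943,9.4999) = 39.3676°
θ_1 = β − ψ = -0.0009°
θ_3 = φ − θ_1 − θ_2 = -120.0000° (wrapped to (-180°,180°])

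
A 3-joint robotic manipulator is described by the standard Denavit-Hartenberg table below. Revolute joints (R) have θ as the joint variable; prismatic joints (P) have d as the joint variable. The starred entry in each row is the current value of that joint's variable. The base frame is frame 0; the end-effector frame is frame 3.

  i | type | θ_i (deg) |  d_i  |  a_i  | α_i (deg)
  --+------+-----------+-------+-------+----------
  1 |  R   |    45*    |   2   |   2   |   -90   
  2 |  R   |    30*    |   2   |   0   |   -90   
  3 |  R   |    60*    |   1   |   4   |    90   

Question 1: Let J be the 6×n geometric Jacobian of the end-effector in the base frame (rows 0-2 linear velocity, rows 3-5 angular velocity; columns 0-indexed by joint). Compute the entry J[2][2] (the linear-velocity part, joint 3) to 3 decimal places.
1.732

axis z_2 = (-0.3536,-0.3536,-0.8660); lever o_n−o_2 = (3.3207,-1.5783,-1.8660)
cross product → J_v[:, 2] = (-0.7071,-3.5355,1.7321)
J_ω[:, 2] = z_2
entry J[2][2] = 1.7321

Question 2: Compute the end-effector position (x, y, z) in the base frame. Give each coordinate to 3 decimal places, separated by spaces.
after link 1: o_1 = (1.4142, 1.4142, 2.0000)
after link 2: o_2 = (0.0000, 2.8284, 2.0000)
after link 3: o_3 = (3.3207, 1.2501, 0.1340)

3.321 1.250 0.134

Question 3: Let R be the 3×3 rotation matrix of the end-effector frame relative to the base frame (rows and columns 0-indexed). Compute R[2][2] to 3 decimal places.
-0.433

End-effector z-axis (col 2 of R) = (0.1768,0.8839,-0.4330)
R[2][2] = -0.4330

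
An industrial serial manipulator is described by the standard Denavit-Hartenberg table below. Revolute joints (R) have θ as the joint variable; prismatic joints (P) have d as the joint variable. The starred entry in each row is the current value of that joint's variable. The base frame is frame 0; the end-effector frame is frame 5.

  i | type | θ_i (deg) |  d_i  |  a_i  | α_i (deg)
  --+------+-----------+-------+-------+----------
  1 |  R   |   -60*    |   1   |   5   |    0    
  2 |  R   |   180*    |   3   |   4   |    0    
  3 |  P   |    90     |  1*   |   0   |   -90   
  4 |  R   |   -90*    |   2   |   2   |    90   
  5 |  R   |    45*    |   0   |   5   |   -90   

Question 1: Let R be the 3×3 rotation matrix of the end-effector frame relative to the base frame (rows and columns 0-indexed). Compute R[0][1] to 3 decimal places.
-0.866

End-effector y-axis (col 1 of R) = (-0.8660,-0.5000,-0.0000)
R[0][1] = -0.8660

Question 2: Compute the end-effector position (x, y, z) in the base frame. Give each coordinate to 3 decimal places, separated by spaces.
3.268 -5.660 10.536

after link 1: o_1 = (2.5000, -4.3301, 1.0000)
after link 2: o_2 = (0.5000, -0.8660, 4.0000)
after link 3: o_3 = (0.5000, -0.8660, 5.0000)
after link 4: o_4 = (1.5000, -2.5981, 7.0000)
after link 5: o_5 = (3.2678, -5.6599, 10.5355)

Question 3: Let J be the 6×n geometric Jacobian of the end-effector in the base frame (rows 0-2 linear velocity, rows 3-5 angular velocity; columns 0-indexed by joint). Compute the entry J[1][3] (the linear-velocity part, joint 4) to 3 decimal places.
axis z_3 = (0.5000,-0.8660,0.0000); lever o_n−o_3 = (2.7678,-4.7939,5.5355)
cross product → J_v[:, 3] = (-4.7939,-2.7678,0.0000)
J_ω[:, 3] = z_3
entry J[1][3] = -2.7678

-2.768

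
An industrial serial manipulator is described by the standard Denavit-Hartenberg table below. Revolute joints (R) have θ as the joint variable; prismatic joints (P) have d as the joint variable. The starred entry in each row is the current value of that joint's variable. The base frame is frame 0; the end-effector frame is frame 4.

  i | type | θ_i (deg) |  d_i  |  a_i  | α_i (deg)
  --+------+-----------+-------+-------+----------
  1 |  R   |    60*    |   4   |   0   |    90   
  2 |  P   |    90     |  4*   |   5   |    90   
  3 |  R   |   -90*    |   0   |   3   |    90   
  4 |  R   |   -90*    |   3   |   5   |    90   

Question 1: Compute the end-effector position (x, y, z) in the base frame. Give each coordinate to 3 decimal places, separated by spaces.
after link 1: o_1 = (0.0000, 0.0000, 4.0000)
after link 2: o_2 = (3.4641, -2.0000, 9.0000)
after link 3: o_3 = (0.8660, -0.5000, 9.0000)
after link 4: o_4 = (-1.6340, -4.8301, 6.0000)

-1.634 -4.830 6.000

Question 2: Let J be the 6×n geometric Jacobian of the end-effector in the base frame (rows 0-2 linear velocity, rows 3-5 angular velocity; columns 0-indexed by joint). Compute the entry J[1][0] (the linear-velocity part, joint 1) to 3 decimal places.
-1.634

axis z_0 = ẑ; lever o_n−o_0 = (-1.6340,-4.8301,6.0000)
cross product → J_v[:, 0] = (4.8301,-1.6340,0.0000)
J_ω[:, 0] = z_0
entry J[1][0] = -1.6340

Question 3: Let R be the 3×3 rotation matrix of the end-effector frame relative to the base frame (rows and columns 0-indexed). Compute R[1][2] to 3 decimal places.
End-effector z-axis (col 2 of R) = (0.8660,-0.5000,-0.0000)
R[1][2] = -0.5000

-0.500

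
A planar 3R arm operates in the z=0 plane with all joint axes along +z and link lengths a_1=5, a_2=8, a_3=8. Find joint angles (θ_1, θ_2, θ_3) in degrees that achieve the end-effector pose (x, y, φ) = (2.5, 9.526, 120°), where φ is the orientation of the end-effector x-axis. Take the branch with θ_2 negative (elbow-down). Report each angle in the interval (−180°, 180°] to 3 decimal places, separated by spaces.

103.573 -120.001 136.429

wrist centre = target − a_3·(cos φ, sin φ) = (6.5000, 2.5978)
cos θ_2 = (48.9985−5²−8²)/(2·5·8) = -0.5000; θ_2 = -120.0012° (elbow-down)
β = atan2(2.5978,6.5000) = 21.7847°; ψ = atan2(-6.9281,0.9999) = -81.7879°
θ_1 = β − ψ = 103.5725°
θ_3 = φ − θ_1 − θ_2 = 136.4287° (wrapped to (-180°,180°])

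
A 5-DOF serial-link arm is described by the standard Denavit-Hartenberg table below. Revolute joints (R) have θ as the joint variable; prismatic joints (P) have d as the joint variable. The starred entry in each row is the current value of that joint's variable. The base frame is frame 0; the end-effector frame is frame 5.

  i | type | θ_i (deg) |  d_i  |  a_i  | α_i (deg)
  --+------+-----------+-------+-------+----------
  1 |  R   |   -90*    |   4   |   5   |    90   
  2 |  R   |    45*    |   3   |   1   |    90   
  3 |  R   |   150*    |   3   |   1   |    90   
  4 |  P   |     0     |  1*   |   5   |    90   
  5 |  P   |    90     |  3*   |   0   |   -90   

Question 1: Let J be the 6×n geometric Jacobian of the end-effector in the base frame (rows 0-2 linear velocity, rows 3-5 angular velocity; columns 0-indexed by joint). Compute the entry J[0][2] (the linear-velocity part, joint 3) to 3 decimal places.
4.696

axis z_2 = (-0.0000,-0.7071,-0.7071); lever o_n−o_2 = (-3.8660,3.3207,-3.3207)
cross product → J_v[:, 2] = (4.6962,2.7337,-2.7337)
J_ω[:, 2] = z_2
entry J[0][2] = 4.6962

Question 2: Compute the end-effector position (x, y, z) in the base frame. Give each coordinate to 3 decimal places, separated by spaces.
-6.866 -2.386 1.386

after link 1: o_1 = (0.0000, -5.0000, 4.0000)
after link 2: o_2 = (-3.0000, -5.7071, 4.7071)
after link 3: o_3 = (-3.5000, -7.2161, 1.9734)
after link 4: o_4 = (-6.8660, -4.5077, -0.7349)
after link 5: o_5 = (-6.8660, -2.3864, 1.3864)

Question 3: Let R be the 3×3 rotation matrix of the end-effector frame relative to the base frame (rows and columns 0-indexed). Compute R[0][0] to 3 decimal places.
End-effector x-axis (col 0 of R) = (-0.8660,-0.3536,0.3536)
R[0][0] = -0.8660

-0.866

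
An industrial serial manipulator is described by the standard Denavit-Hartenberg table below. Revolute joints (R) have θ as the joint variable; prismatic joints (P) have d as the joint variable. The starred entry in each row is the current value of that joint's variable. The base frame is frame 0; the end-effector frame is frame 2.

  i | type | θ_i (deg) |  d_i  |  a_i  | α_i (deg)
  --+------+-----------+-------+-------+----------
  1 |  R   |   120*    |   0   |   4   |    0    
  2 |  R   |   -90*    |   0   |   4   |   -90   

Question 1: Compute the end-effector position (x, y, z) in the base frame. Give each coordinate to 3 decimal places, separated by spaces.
1.464 5.464 0.000

after link 1: o_1 = (-2.0000, 3.4641, 0.0000)
after link 2: o_2 = (1.4641, 5.4641, 0.0000)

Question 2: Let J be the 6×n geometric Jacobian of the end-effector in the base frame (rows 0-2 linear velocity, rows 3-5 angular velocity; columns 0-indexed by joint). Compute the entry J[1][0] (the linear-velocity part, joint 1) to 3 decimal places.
axis z_0 = ẑ; lever o_n−o_0 = (1.4641,5.4641,0.0000)
cross product → J_v[:, 0] = (-5.4641,1.4641,0.0000)
J_ω[:, 0] = z_0
entry J[1][0] = 1.4641

1.464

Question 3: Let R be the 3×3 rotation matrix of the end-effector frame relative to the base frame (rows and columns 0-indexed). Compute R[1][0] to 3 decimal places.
End-effector x-axis (col 0 of R) = (0.8660,0.5000,0.0000)
R[1][0] = 0.5000

0.500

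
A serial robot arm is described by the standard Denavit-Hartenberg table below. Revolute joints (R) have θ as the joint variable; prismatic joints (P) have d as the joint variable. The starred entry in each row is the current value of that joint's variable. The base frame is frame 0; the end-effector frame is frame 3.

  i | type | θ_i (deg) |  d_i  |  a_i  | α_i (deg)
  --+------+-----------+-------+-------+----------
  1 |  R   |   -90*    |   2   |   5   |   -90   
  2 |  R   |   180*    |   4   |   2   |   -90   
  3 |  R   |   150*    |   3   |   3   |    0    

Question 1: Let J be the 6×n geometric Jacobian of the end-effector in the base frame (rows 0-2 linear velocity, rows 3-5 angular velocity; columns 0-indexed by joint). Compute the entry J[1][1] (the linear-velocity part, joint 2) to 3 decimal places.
axis z_1 = (1.0000,0.0000,0.0000); lever o_n−o_1 = (2.5000,-0.5981,3.0000)
cross product → J_v[:, 1] = (0.0000,-3.0000,-0.5981)
J_ω[:, 1] = z_1
entry J[1][1] = -3.0000

-3.000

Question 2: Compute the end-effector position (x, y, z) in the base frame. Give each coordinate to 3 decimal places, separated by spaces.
after link 1: o_1 = (0.0000, -5.0000, 2.0000)
after link 2: o_2 = (4.0000, -3.0000, 2.0000)
after link 3: o_3 = (2.5000, -5.5981, 5.0000)

2.500 -5.598 5.000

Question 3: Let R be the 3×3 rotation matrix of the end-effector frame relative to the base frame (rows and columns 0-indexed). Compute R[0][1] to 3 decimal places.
End-effector y-axis (col 1 of R) = (0.8660,-0.5000,0.0000)
R[0][1] = 0.8660

0.866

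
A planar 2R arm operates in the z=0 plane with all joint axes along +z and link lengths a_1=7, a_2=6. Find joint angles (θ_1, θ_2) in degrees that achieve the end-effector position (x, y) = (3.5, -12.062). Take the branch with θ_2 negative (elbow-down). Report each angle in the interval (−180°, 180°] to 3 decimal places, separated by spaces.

-59.997 -30.006

cos θ_2 = (157.7418−7²−6²)/(2·7·6) = 0.8660; θ_2 = -30.0059° (elbow-down)
β = atan2(-12.0620,3.5000) = -73.8190°; ψ = atan2(-3.0005,12.1958) = -13.8219°
θ_1 = β − ψ = -59.9971°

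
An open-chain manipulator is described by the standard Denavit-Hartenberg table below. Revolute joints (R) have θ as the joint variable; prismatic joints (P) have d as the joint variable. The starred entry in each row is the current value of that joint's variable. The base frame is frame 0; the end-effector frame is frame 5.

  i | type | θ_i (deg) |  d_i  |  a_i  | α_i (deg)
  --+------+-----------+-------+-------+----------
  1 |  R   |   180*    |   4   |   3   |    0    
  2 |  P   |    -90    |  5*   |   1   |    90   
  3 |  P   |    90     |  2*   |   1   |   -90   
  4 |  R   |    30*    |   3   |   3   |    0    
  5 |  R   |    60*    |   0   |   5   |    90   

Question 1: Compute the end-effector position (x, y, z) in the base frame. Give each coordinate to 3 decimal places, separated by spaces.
after link 1: o_1 = (-3.0000, 0.0000, 4.0000)
after link 2: o_2 = (-3.0000, 1.0000, 9.0000)
after link 3: o_3 = (-1.0000, 1.0000, 10.0000)
after link 4: o_4 = (-2.5000, -2.0000, 12.5981)
after link 5: o_5 = (-7.5000, -2.0000, 12.5981)

-7.500 -2.000 12.598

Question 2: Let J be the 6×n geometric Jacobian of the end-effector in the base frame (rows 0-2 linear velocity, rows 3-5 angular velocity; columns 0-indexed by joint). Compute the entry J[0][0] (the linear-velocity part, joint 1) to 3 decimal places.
2.000

axis z_0 = ẑ; lever o_n−o_0 = (-7.5000,-2.0000,12.5981)
cross product → J_v[:, 0] = (2.0000,-7.5000,0.0000)
J_ω[:, 0] = z_0
entry J[0][0] = 2.0000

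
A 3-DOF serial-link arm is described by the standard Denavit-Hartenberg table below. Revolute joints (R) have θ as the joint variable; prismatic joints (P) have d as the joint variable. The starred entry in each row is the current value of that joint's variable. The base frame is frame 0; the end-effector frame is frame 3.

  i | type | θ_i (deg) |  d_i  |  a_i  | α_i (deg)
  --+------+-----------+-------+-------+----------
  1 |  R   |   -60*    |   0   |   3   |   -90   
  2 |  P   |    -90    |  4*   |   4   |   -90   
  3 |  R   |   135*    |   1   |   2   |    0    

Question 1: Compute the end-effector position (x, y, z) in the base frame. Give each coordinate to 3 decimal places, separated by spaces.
after link 1: o_1 = (1.5000, -2.5981, 0.0000)
after link 2: o_2 = (4.9641, -0.5981, 4.0000)
after link 3: o_3 = (4.2394, -2.1712, 2.5858)

4.239 -2.171 2.586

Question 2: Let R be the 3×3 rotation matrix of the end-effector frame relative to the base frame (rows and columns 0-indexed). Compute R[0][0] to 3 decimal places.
-0.612

End-effector x-axis (col 0 of R) = (-0.6124,-0.3536,-0.7071)
R[0][0] = -0.6124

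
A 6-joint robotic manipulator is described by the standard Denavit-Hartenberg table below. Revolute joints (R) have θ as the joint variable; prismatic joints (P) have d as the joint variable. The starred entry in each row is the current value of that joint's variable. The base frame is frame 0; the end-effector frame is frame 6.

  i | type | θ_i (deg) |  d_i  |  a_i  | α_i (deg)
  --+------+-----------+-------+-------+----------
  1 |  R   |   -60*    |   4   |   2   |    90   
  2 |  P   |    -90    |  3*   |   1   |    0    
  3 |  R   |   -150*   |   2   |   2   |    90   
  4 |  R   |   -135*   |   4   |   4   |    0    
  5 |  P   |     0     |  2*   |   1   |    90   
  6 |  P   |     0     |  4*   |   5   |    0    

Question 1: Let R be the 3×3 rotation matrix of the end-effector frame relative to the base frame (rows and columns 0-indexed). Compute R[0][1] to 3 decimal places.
0.433

End-effector y-axis (col 1 of R) = (0.4330,-0.7500,0.5000)
R[0][1] = 0.4330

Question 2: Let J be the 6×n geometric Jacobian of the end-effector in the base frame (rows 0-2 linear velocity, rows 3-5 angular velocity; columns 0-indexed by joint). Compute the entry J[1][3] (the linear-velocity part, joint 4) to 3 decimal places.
axis z_3 = (0.4330,-0.7500,0.5000); lever o_n−o_3 = (8.7472,-6.6653,-5.5732)
cross product → J_v[:, 3] = (7.5126,6.7869,3.6742)
J_ω[:, 3] = z_3
entry J[1][3] = 6.7869

6.787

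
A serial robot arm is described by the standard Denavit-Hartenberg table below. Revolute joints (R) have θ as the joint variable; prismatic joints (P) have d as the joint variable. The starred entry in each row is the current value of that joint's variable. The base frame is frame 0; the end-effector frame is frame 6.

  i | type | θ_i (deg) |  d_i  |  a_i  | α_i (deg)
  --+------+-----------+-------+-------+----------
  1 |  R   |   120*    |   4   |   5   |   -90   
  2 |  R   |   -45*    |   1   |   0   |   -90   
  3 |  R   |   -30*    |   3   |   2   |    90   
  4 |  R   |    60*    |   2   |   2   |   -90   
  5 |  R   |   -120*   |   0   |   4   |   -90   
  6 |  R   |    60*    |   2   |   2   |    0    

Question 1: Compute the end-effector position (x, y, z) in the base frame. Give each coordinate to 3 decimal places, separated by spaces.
after link 1: o_1 = (-2.5000, 4.3301, 4.0000)
after link 2: o_2 = (-3.3660, 3.8301, 4.0000)
after link 3: o_3 = (-5.9051, 6.2279, 3.1034)
after link 4: o_4 = (-8.4031, 6.0905, 1.7839)
after link 5: o_5 = (-9.0372, 2.1888, 1.1716)
after link 6: o_6 = (-11.7421, 1.5257, 1.6655)

-11.742 1.526 1.666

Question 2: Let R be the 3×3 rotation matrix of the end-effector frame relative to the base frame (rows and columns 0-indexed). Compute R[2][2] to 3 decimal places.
End-effector z-axis (col 2 of R) = (-0.8719,0.2111,-0.4419)
R[2][2] = -0.4419

-0.442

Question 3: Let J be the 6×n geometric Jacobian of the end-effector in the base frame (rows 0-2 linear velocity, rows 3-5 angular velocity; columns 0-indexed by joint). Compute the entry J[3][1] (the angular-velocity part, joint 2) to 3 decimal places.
-0.866

axis z_1 = (-0.8660,-0.5000,0.0000); lever o_n−o_1 = (-9.2421,-2.8044,-2.3345)
cross product → J_v[:, 1] = (1.1672,-2.0217,-2.1924)
J_ω[:, 1] = z_1
entry J[3][1] = -0.8660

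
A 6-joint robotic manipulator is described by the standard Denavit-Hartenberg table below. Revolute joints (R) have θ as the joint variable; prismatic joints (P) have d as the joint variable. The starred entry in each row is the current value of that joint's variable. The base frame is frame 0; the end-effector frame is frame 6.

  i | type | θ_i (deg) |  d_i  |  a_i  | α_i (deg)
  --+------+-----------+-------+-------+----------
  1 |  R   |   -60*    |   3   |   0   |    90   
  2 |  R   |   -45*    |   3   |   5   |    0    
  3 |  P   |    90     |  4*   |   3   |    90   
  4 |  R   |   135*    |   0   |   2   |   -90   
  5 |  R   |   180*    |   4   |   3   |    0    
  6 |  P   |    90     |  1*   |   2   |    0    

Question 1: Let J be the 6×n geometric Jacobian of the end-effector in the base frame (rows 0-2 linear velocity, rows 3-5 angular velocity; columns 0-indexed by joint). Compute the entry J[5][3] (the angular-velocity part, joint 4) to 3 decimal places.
axis z_3 = (0.3536,-0.6124,-0.7071); lever o_n−o_3 = (3.3813,2.6286,-3.4142)
cross product → J_v[:, 3] = (3.9495,-1.1839,3.0000)
J_ω[:, 3] = z_3
entry J[5][3] = -0.7071

-0.707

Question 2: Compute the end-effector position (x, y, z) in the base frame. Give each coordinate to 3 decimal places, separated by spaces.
0.148 -5.770 -1.828

after link 1: o_1 = (0.0000, 0.0000, 3.0000)
after link 2: o_2 = (-0.8303, -4.5619, -0.5355)
after link 3: o_3 = (-3.2338, -8.3990, 1.5858)
after link 4: o_4 = (-4.9585, -8.2401, 0.5858)
after link 5: o_5 = (-0.9219, -5.3322, 0.0858)
after link 6: o_6 = (0.1476, -5.7704, -1.8284)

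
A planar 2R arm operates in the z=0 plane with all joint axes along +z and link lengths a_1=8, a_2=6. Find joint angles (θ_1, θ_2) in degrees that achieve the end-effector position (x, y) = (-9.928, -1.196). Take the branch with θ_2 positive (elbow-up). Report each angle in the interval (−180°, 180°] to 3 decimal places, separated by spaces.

cos θ_2 = (99.9956−8²−6²)/(2·8·6) = -0.0000; θ_2 = 90.0026° (elbow-up)
β = atan2(-1.1960,-9.9280) = -173.1308°; ψ = atan2(6.0000,7.9997) = 36.8708°
θ_1 = β − ψ = -210.0017°

149.998 90.003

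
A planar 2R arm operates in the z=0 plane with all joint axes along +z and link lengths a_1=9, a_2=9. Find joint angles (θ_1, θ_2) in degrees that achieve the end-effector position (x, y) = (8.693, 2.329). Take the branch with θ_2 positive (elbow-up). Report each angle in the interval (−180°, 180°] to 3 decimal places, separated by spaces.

cos θ_2 = (80.9925−9²−9²)/(2·9·9) = -0.5000; θ_2 = 120.0031° (elbow-up)
β = atan2(2.3290,8.6930) = 14.9983°; ψ = atan2(7.7940,4.4996) = 60.0015°
θ_1 = β − ψ = -45.0033°

-45.003 120.003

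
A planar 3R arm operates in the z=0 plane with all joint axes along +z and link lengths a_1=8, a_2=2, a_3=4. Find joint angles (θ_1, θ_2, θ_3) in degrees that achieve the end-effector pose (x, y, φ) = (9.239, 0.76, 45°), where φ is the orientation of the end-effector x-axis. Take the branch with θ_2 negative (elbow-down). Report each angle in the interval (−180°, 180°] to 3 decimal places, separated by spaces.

wrist centre = target − a_3·(cos φ, sin φ) = (6.4106, -2.0684)
cos θ_2 = (45.3738−8²−2²)/(2·8·2) = -0.7071; θ_2 = -134.9968° (elbow-down)
β = atan2(-2.0684,6.4106) = -17.8827°; ψ = atan2(-1.4143,6.5859) = -12.1200°
θ_1 = β − ψ = -5.7627°
θ_3 = φ − θ_1 − θ_2 = -174.2404° (wrapped to (-180°,180°])

-5.763 -134.997 -174.240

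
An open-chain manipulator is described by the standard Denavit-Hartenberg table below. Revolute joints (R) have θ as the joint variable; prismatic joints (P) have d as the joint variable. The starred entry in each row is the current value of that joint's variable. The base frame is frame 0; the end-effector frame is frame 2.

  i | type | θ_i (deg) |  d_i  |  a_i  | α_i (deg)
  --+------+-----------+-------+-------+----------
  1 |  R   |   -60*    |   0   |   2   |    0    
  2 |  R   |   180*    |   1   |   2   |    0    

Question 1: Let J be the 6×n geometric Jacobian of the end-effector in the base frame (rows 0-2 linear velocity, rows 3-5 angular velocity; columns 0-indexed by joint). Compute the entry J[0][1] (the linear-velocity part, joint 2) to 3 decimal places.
axis z_1 = (0.0000,0.0000,1.0000); lever o_n−o_1 = (-1.0000,1.7321,1.0000)
cross product → J_v[:, 1] = (-1.7321,-1.0000,0.0000)
J_ω[:, 1] = z_1
entry J[0][1] = -1.7321

-1.732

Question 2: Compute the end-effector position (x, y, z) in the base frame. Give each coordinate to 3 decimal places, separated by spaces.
after link 1: o_1 = (1.0000, -1.7321, 0.0000)
after link 2: o_2 = (0.0000, 0.0000, 1.0000)

0.000 0.000 1.000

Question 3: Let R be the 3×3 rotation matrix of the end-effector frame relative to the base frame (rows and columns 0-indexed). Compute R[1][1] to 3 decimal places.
End-effector y-axis (col 1 of R) = (-0.8660,-0.5000,0.0000)
R[1][1] = -0.5000

-0.500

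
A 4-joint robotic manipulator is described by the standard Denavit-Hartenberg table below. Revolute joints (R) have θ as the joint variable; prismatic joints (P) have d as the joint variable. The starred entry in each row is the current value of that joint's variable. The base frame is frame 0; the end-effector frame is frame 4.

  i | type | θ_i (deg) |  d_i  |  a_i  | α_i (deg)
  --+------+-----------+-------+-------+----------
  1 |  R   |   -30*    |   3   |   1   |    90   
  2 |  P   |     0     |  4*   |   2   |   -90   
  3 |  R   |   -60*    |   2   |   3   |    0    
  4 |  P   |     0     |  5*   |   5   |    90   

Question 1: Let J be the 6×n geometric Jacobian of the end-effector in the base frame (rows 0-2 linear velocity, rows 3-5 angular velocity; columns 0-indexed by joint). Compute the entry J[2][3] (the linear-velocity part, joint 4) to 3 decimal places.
prismatic axis z_3 = (0.0000,0.0000,1.0000)
J_v[:, 3] = z_3; J_ω[:, 3] = (0,0,0)
entry J[2][3] = 1.0000

1.000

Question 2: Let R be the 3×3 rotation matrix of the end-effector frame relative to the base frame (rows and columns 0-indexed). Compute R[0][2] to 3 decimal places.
End-effector z-axis (col 2 of R) = (-1.0000,-0.0000,0.0000)
R[0][2] = -1.0000

-1.000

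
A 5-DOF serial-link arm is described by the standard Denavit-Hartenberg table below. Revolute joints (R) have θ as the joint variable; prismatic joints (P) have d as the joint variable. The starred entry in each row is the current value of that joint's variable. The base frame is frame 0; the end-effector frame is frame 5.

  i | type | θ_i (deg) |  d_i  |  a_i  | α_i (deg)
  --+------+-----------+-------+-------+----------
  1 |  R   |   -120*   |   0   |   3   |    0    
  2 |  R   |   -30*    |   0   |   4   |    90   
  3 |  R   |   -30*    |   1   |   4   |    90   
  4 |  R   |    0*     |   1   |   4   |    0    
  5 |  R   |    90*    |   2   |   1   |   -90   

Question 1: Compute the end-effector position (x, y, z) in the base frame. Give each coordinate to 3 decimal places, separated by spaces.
after link 1: o_1 = (-1.5000, -2.5981, 0.0000)
after link 2: o_2 = (-4.9641, -4.5981, 0.0000)
after link 3: o_3 = (-8.4641, -5.4641, -2.0000)
after link 4: o_4 = (-11.0311, -6.9462, -4.8660)
after link 5: o_5 = (-10.6651, -5.5801, -6.5981)

-10.665 -5.580 -6.598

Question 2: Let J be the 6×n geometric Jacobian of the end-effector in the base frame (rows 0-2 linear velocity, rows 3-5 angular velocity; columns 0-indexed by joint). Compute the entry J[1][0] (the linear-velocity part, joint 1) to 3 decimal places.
-10.665

axis z_0 = ẑ; lever o_n−o_0 = (-10.6651,-5.5801,-6.5981)
cross product → J_v[:, 0] = (5.5801,-10.6651,0.0000)
J_ω[:, 0] = z_0
entry J[1][0] = -10.6651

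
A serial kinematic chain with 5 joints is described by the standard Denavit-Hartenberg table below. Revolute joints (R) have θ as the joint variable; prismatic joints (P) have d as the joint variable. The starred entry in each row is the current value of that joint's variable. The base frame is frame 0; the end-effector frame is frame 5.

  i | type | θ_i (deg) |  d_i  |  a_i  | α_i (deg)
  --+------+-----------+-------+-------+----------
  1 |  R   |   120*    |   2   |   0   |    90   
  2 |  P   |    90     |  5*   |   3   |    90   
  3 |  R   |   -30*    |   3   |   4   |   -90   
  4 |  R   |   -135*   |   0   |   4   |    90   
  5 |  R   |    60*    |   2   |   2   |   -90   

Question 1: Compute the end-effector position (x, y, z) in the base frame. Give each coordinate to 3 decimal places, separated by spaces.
after link 1: o_1 = (0.0000, 0.0000, 2.0000)
after link 2: o_2 = (4.3301, 2.5000, 5.0000)
after link 3: o_3 = (1.0981, 4.0981, 8.4641)
after link 4: o_4 = (0.9086, 7.2547, 6.0146)
after link 5: o_5 = (3.4798, 7.9226, 5.0435)

3.480 7.923 5.044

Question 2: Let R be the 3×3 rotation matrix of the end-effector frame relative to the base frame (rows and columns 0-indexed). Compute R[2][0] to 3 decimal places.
End-effector x-axis (col 0 of R) = (0.6258,0.7696,0.1268)
R[2][0] = 0.1268

0.127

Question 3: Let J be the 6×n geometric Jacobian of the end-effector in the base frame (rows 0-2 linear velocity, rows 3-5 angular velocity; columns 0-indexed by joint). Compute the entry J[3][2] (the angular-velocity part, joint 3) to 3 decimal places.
axis z_2 = (-0.5000,0.8660,-0.0000); lever o_n−o_2 = (-0.8504,5.4226,0.0435)
cross product → J_v[:, 2] = (0.0377,0.0218,-1.9749)
J_ω[:, 2] = z_2
entry J[3][2] = -0.5000

-0.500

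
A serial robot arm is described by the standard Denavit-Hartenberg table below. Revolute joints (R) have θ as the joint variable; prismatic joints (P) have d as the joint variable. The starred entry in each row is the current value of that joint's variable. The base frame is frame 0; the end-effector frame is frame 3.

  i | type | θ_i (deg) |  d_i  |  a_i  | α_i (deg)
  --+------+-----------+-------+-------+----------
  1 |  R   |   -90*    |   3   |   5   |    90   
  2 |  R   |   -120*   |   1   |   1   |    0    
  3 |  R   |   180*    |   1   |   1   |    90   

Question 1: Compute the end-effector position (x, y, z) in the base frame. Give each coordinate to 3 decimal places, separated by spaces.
after link 1: o_1 = (0.0000, -5.0000, 3.0000)
after link 2: o_2 = (-1.0000, -4.5000, 2.1340)
after link 3: o_3 = (-2.0000, -5.0000, 3.0000)

-2.000 -5.000 3.000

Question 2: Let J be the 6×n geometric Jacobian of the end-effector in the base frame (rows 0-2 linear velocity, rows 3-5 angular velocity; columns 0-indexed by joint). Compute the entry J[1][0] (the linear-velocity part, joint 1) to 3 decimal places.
-2.000

axis z_0 = ẑ; lever o_n−o_0 = (-2.0000,-5.0000,3.0000)
cross product → J_v[:, 0] = (5.0000,-2.0000,0.0000)
J_ω[:, 0] = z_0
entry J[1][0] = -2.0000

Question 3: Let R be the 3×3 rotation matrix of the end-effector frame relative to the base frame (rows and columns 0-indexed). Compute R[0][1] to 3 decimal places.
End-effector y-axis (col 1 of R) = (-1.0000,-0.0000,0.0000)
R[0][1] = -1.0000

-1.000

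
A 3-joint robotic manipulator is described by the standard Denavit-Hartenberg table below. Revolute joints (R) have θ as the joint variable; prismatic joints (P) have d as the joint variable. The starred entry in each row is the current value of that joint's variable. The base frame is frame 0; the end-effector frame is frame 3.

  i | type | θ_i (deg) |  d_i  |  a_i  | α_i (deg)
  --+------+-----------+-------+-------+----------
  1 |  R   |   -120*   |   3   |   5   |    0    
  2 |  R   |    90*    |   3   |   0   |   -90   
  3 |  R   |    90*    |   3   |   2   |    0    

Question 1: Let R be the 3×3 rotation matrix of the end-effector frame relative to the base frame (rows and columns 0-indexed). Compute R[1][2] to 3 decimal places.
0.866

End-effector z-axis (col 2 of R) = (0.5000,0.8660,0.0000)
R[1][2] = 0.8660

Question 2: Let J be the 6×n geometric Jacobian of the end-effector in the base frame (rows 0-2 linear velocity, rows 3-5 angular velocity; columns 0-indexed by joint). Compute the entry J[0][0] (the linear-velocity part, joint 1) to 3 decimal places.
1.732

axis z_0 = ẑ; lever o_n−o_0 = (-1.0000,-1.7321,4.0000)
cross product → J_v[:, 0] = (1.7321,-1.0000,0.0000)
J_ω[:, 0] = z_0
entry J[0][0] = 1.7321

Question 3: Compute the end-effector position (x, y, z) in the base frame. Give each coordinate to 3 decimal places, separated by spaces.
after link 1: o_1 = (-2.5000, -4.3301, 3.0000)
after link 2: o_2 = (-2.5000, -4.3301, 6.0000)
after link 3: o_3 = (-1.0000, -1.7321, 4.0000)

-1.000 -1.732 4.000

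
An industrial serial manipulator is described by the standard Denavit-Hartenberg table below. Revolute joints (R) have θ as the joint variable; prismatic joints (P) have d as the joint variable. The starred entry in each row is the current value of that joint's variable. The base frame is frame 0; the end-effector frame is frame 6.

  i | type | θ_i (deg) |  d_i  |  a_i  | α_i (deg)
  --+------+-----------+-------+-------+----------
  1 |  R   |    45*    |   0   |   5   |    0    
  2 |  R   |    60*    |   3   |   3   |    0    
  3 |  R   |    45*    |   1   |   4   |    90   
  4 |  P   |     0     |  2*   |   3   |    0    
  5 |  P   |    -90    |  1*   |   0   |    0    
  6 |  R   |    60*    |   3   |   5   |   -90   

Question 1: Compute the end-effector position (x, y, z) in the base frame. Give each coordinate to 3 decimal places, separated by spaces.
after link 1: o_1 = (3.5355, 3.5355, 0.0000)
after link 2: o_2 = (2.7591, 6.4333, 3.0000)
after link 3: o_3 = (-0.7050, 8.4333, 4.0000)
after link 4: o_4 = (-2.3031, 11.6654, 4.0000)
after link 5: o_5 = (-1.8031, 12.5314, 4.0000)
after link 6: o_6 = (-4.0531, 17.2945, 1.5000)

-4.053 17.295 1.500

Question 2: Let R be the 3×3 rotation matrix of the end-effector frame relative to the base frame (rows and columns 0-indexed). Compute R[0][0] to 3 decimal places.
-0.750

End-effector x-axis (col 0 of R) = (-0.7500,0.4330,-0.5000)
R[0][0] = -0.7500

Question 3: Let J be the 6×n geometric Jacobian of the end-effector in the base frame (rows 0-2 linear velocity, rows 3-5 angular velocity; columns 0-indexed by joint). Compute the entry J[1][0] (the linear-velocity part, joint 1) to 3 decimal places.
-4.053

axis z_0 = ẑ; lever o_n−o_0 = (-4.0531,17.2945,1.5000)
cross product → J_v[:, 0] = (-17.2945,-4.0531,0.0000)
J_ω[:, 0] = z_0
entry J[1][0] = -4.0531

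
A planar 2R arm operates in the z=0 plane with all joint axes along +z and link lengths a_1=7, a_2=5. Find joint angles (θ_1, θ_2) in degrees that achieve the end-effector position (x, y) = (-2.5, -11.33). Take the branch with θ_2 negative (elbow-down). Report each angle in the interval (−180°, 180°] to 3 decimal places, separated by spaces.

-89.998 -30.005

cos θ_2 = (134.6189−7²−5²)/(2·7·5) = 0.8660; θ_2 = -30.0047° (elbow-down)
β = atan2(-11.3300,-2.5000) = -102.4431°; ψ = atan2(-2.5004,11.3299) = -12.4449°
θ_1 = β − ψ = -89.9982°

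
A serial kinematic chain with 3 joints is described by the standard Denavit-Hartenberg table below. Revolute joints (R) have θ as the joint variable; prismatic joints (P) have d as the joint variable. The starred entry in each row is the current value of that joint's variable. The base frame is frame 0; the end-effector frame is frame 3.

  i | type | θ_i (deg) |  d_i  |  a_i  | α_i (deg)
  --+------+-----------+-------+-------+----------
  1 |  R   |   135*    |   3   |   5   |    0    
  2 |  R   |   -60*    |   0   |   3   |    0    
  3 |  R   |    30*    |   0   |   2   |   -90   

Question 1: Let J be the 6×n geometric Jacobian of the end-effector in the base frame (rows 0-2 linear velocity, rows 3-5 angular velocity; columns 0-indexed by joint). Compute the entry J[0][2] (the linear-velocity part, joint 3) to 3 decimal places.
axis z_2 = (0.0000,0.0000,1.0000); lever o_n−o_2 = (-0.5176,1.9319,0.0000)
cross product → J_v[:, 2] = (-1.9319,-0.5176,0.0000)
J_ω[:, 2] = z_2
entry J[0][2] = -1.9319

-1.932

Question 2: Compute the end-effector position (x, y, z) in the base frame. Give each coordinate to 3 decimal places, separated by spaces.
-3.277 8.365 3.000

after link 1: o_1 = (-3.5355, 3.5355, 3.0000)
after link 2: o_2 = (-2.7591, 6.4333, 3.0000)
after link 3: o_3 = (-3.2767, 8.3652, 3.0000)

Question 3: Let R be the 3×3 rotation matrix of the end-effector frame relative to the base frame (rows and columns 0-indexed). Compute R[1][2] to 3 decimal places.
End-effector z-axis (col 2 of R) = (-0.9659,-0.2588,0.0000)
R[1][2] = -0.2588

-0.259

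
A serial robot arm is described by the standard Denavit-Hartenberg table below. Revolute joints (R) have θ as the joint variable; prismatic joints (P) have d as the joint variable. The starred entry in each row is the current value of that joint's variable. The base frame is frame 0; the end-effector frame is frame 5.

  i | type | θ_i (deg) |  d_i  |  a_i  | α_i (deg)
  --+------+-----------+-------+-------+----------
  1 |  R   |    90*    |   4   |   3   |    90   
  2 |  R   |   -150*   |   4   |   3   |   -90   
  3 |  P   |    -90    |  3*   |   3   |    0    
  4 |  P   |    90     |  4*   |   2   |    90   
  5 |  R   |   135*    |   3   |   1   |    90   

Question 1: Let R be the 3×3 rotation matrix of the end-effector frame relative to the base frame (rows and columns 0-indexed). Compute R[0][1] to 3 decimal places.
End-effector y-axis (col 1 of R) = (1.0000,-0.0000,0.0000)
R[0][1] = 1.0000

1.000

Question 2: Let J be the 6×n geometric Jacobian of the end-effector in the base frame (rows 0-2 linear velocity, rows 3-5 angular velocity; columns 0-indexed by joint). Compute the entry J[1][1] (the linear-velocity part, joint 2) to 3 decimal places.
axis z_1 = (1.0000,-0.0000,0.0000); lever o_n−o_1 = (10.0000,0.1358,-8.8210)
cross product → J_v[:, 1] = (0.0000,8.8210,0.1358)
J_ω[:, 1] = z_1
entry J[1][1] = 8.8210

8.821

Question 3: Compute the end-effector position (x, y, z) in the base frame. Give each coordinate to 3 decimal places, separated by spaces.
10.000 3.136 -4.821

after link 1: o_1 = (0.0000, 3.0000, 4.0000)
after link 2: o_2 = (4.0000, 0.4019, 2.5000)
after link 3: o_3 = (7.0000, 1.9019, -0.0981)
after link 4: o_4 = (7.0000, 2.1699, -4.5622)
after link 5: o_5 = (10.0000, 3.1358, -4.8210)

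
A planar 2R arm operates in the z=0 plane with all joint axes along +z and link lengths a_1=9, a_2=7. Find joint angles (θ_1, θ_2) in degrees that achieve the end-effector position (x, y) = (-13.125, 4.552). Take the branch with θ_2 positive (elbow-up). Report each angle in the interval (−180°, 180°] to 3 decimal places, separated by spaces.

cos θ_2 = (192.9863−9²−7²)/(2·9·7) = 0.4999; θ_2 = 60.0072° (elbow-up)
β = atan2(4.5520,-13.1250) = 160.8725°; ψ = atan2(6.0626,12.4992) = 25.8752°
θ_1 = β − ψ = 134.9973°

134.997 60.007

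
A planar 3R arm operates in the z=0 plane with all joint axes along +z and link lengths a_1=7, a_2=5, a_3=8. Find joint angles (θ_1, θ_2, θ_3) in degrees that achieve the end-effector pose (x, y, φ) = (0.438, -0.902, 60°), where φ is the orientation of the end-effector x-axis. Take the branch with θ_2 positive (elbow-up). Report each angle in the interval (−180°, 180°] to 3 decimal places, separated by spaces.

wrist centre = target − a_3·(cos φ, sin φ) = (-3.5620, -7.8302)
cos θ_2 = (73.9999−7²−5²)/(2·7·5) = -0.0000; θ_2 = 90.0001° (elbow-up)
β = atan2(-7.8302,-3.5620) = -114.4610°; ψ = atan2(5.0000,7.0000) = 35.5377°
θ_1 = β − ψ = -149.9987°
θ_3 = φ − θ_1 − θ_2 = 119.9987° (wrapped to (-180°,180°])

-149.999 90.000 119.999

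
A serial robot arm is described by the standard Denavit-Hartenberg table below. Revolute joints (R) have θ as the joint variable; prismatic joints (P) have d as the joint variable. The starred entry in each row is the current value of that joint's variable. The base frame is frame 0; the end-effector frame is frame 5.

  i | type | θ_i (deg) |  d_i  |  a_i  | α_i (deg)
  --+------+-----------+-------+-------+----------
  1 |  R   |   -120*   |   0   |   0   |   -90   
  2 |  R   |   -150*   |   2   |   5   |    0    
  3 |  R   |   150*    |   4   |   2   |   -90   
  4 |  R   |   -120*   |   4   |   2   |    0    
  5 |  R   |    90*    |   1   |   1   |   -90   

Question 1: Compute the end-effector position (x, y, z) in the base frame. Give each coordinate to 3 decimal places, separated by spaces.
8.361 -1.982 -2.500

after link 1: o_1 = (0.0000, 0.0000, 0.0000)
after link 2: o_2 = (3.8971, 2.7500, 2.5000)
after link 3: o_3 = (6.3612, -0.9821, 2.5000)
after link 4: o_4 = (8.3612, -0.9821, -1.5000)
after link 5: o_5 = (8.3612, -1.9821, -2.5000)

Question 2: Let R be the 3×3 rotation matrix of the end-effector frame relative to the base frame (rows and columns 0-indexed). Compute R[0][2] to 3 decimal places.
-1.000

End-effector z-axis (col 2 of R) = (-1.0000,-0.0000,-0.0000)
R[0][2] = -1.0000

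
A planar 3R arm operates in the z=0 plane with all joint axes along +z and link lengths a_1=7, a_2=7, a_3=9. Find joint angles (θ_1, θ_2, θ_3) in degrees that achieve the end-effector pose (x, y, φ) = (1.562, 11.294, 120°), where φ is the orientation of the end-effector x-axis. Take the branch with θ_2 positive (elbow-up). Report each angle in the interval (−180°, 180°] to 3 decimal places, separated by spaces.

wrist centre = target − a_3·(cos φ, sin φ) = (6.0620, 3.4998)
cos θ_2 = (48.9962−7²−7²)/(2·7·7) = -0.5000; θ_2 = 120.0025° (elbow-up)
β = atan2(3.4998,6.0620) = 29.9991°; ψ = atan2(6.0620,3.4997) = 60.0013°
θ_1 = β − ψ = -30.0022°
θ_3 = φ − θ_1 − θ_2 = 29.9996° (wrapped to (-180°,180°])

-30.002 120.003 30.000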